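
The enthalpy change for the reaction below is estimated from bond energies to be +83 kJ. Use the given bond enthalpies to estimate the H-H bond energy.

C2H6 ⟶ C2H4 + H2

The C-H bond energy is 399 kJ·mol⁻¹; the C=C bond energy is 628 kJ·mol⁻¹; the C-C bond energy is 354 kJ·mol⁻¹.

D(H-H) ≈ 441 kJ/mol

Let D be the H-H bond energy.
Σ(broken) = 1×354 + 6×399 = 2748
Σ(formed) = 4×399 + 1×628 + 1×D = 2224 + D
ΔH = Σ(broken) − Σ(formed) = (2748) − (2224 + D) = +524 − D
Setting this equal to +83 kJ gives D = 441 kJ/mol.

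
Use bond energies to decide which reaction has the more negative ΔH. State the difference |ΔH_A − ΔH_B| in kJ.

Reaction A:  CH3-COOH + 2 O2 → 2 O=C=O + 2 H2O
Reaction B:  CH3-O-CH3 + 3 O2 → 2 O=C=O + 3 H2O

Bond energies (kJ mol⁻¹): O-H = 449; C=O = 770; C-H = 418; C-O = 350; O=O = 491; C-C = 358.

Reaction B, by 380 kJ

Reaction A:
  Bonds broken (reactants):
    C-C: 1 × 358 = 358
    C-H: 3 × 418 = 1254
    C-O: 1 × 350 = 350
    C=O: 1 × 770 = 770
    O-H: 1 × 449 = 449
    O=O: 2 × 491 = 982
    Σ(broken) = 4163 kJ
  Bonds formed (products):
    C=O: 4 × 770 = 3080
    O-H: 4 × 449 = 1796
    Σ(formed) = 4876 kJ
  ΔH_A = 4163 − 4876 = −713 kJ
Reaction B:
  Bonds broken (reactants):
    C-H: 6 × 418 = 2508
    C-O: 2 × 350 = 700
    O=O: 3 × 491 = 1473
    Σ(broken) = 4681 kJ
  Bonds formed (products):
    C=O: 4 × 770 = 3080
    O-H: 6 × 449 = 2694
    Σ(formed) = 5774 kJ
  ΔH_B = 4681 − 5774 = −1093 kJ
ΔH_A − ΔH_B = +380 kJ, so reaction B has the more negative ΔH; |ΔH_A − ΔH_B| = 380 kJ.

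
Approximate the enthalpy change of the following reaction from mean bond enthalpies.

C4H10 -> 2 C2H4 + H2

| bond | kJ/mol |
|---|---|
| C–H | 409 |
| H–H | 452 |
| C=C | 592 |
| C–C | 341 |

Bonds broken (reactants):
  C–C: 3 × 341 = 1023
  C–H: 10 × 409 = 4090
  Σ(broken) = 5113 kJ
Bonds formed (products):
  C–H: 8 × 409 = 3272
  C=C: 2 × 592 = 1184
  H–H: 1 × 452 = 452
  Σ(formed) = 4908 kJ
ΔH = Σ(broken) − Σ(formed) = 5113 − 4908 = +205 kJ

ΔH ≈ +205 kJ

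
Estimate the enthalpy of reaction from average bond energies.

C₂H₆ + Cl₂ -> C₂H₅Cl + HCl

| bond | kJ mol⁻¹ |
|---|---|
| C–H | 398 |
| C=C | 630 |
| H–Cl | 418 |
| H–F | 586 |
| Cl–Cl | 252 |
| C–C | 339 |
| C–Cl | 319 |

ΔH ≈ −87 kJ

Bonds broken (reactants):
  C–C: 1 × 339 = 339
  C–H: 6 × 398 = 2388
  Cl–Cl: 1 × 252 = 252
  Σ(broken) = 2979 kJ
Bonds formed (products):
  C–C: 1 × 339 = 339
  C–Cl: 1 × 319 = 319
  C–H: 5 × 398 = 1990
  H–Cl: 1 × 418 = 418
  Σ(formed) = 3066 kJ
ΔH = Σ(broken) − Σ(formed) = 2979 − 3066 = −87 kJ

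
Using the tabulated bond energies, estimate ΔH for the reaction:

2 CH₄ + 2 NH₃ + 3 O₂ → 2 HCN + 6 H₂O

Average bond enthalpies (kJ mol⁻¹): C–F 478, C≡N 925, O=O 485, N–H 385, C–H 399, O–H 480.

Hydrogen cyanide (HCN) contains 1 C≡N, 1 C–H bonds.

Bonds broken (reactants):
  C–H: 8 × 399 = 3192
  N–H: 6 × 385 = 2310
  O=O: 3 × 485 = 1455
  Σ(broken) = 6957 kJ
Bonds formed (products):
  C≡N: 2 × 925 = 1850
  C–H: 2 × 399 = 798
  O–H: 12 × 480 = 5760
  Σ(formed) = 8408 kJ
ΔH = Σ(broken) − Σ(formed) = 6957 − 8408 = −1451 kJ

ΔH ≈ −1451 kJ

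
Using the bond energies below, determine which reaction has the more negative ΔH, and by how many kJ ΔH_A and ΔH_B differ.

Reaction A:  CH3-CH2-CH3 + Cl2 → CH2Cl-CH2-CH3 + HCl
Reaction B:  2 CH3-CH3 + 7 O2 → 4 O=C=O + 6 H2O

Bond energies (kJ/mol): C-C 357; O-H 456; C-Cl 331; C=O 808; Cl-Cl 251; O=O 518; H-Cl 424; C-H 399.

Reaction A:
  Bonds broken (reactants):
    C-C: 2 × 357 = 714
    C-H: 8 × 399 = 3192
    Cl-Cl: 1 × 251 = 251
    Σ(broken) = 4157 kJ
  Bonds formed (products):
    C-C: 2 × 357 = 714
    C-Cl: 1 × 331 = 331
    C-H: 7 × 399 = 2793
    H-Cl: 1 × 424 = 424
    Σ(formed) = 4262 kJ
  ΔH_A = 4157 − 4262 = −105 kJ
Reaction B:
  Bonds broken (reactants):
    C-C: 2 × 357 = 714
    C-H: 12 × 399 = 4788
    O=O: 7 × 518 = 3626
    Σ(broken) = 9128 kJ
  Bonds formed (products):
    C=O: 8 × 808 = 6464
    O-H: 12 × 456 = 5472
    Σ(formed) = 11936 kJ
  ΔH_B = 9128 − 11936 = −2808 kJ
ΔH_A − ΔH_B = +2703 kJ, so reaction B has the more negative ΔH; |ΔH_A − ΔH_B| = 2703 kJ.

Reaction B, by 2703 kJ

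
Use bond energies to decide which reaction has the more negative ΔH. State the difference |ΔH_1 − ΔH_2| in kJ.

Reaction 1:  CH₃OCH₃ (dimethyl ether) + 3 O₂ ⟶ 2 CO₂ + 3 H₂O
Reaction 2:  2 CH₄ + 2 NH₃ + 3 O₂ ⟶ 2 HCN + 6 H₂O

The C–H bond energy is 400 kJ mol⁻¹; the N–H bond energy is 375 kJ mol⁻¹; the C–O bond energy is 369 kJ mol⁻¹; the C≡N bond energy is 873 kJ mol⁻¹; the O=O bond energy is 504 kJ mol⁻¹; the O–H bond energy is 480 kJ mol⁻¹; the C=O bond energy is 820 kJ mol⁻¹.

Reaction 1, by 166 kJ

Reaction 1:
  Bonds broken (reactants):
    C–H: 6 × 400 = 2400
    C–O: 2 × 369 = 738
    O=O: 3 × 504 = 1512
    Σ(broken) = 4650 kJ
  Bonds formed (products):
    C=O: 4 × 820 = 3280
    O–H: 6 × 480 = 2880
    Σ(formed) = 6160 kJ
  ΔH_1 = 4650 − 6160 = −1510 kJ
Reaction 2:
  Bonds broken (reactants):
    C–H: 8 × 400 = 3200
    N–H: 6 × 375 = 2250
    O=O: 3 × 504 = 1512
    Σ(broken) = 6962 kJ
  Bonds formed (products):
    C≡N: 2 × 873 = 1746
    C–H: 2 × 400 = 800
    O–H: 12 × 480 = 5760
    Σ(formed) = 8306 kJ
  ΔH_2 = 6962 − 8306 = −1344 kJ
ΔH_1 − ΔH_2 = −166 kJ, so reaction 1 has the more negative ΔH; |ΔH_1 − ΔH_2| = 166 kJ.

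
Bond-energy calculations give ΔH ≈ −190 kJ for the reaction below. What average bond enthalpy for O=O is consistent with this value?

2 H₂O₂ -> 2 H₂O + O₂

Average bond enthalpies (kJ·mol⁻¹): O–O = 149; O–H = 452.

Let D be the O=O bond energy.
Σ(broken) = 4×452 + 2×149 = 2106
Σ(formed) = 4×452 + 1×D = 1808 + D
ΔH = Σ(broken) − Σ(formed) = (2106) − (1808 + D) = +298 − D
Setting this equal to −190 kJ gives D = 488 kJ/mol.

D(O=O) ≈ 488 kJ/mol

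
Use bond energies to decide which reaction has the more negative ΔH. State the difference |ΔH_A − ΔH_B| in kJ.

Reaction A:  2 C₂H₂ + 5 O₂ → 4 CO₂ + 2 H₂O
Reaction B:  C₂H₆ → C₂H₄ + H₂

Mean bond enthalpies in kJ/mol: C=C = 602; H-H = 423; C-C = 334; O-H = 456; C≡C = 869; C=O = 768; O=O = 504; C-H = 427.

Reaction A, by 2165 kJ

Reaction A:
  Bonds broken (reactants):
    C≡C: 2 × 869 = 1738
    C-H: 4 × 427 = 1708
    O=O: 5 × 504 = 2520
    Σ(broken) = 5966 kJ
  Bonds formed (products):
    C=O: 8 × 768 = 6144
    O-H: 4 × 456 = 1824
    Σ(formed) = 7968 kJ
  ΔH_A = 5966 − 7968 = −2002 kJ
Reaction B:
  Bonds broken (reactants):
    C-C: 1 × 334 = 334
    C-H: 6 × 427 = 2562
    Σ(broken) = 2896 kJ
  Bonds formed (products):
    C-H: 4 × 427 = 1708
    C=C: 1 × 602 = 602
    H-H: 1 × 423 = 423
    Σ(formed) = 2733 kJ
  ΔH_B = 2896 − 2733 = +163 kJ
ΔH_A − ΔH_B = −2165 kJ, so reaction A has the more negative ΔH; |ΔH_A − ΔH_B| = 2165 kJ.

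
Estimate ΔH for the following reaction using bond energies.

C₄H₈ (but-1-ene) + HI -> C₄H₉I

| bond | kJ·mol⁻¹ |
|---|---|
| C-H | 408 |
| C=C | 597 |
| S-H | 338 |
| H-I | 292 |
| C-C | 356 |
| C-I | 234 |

ΔH ≈ −109 kJ

Bonds broken (reactants):
  C-C: 2 × 356 = 712
  C-H: 8 × 408 = 3264
  C=C: 1 × 597 = 597
  H-I: 1 × 292 = 292
  Σ(broken) = 4865 kJ
Bonds formed (products):
  C-C: 3 × 356 = 1068
  C-H: 9 × 408 = 3672
  C-I: 1 × 234 = 234
  Σ(formed) = 4974 kJ
ΔH = Σ(broken) − Σ(formed) = 4865 − 4974 = −109 kJ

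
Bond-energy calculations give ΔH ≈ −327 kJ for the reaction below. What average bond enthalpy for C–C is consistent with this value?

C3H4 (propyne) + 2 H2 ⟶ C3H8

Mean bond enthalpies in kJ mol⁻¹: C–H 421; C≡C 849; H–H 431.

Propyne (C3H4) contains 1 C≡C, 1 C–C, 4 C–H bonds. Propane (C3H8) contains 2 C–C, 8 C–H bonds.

Let D be the C–C bond energy.
Σ(broken) = 1×849 + 1×D + 4×421 + 2×431 = 3395 + D
Σ(formed) = 2×D + 8×421 = 3368 + 2D
ΔH = Σ(broken) − Σ(formed) = (3395 + D) − (3368 + 2D) = +27 − D
Setting this equal to −327 kJ gives D = 354 kJ/mol.

D(C–C) ≈ 354 kJ/mol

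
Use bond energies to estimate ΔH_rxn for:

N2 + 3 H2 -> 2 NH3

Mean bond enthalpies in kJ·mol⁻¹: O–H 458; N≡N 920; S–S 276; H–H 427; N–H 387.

Bonds broken (reactants):
  H–H: 3 × 427 = 1281
  N≡N: 1 × 920 = 920
  Σ(broken) = 2201 kJ
Bonds formed (products):
  N–H: 6 × 387 = 2322
  Σ(formed) = 2322 kJ
ΔH = Σ(broken) − Σ(formed) = 2201 − 2322 = −121 kJ

ΔH ≈ −121 kJ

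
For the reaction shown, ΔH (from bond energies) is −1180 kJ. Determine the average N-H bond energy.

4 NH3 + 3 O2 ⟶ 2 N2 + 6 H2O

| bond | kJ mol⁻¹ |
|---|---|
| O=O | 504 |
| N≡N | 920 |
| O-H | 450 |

Let D be the N-H bond energy.
Σ(broken) = 12×D + 3×504 = 1512 + 12D
Σ(formed) = 2×920 + 12×450 = 7240
ΔH = Σ(broken) − Σ(formed) = (1512 + 12D) − (7240) = −5728 + 12D
Setting this equal to −1180 kJ gives 12D = 4548, so D = 379 kJ/mol.

D(N-H) ≈ 379 kJ/mol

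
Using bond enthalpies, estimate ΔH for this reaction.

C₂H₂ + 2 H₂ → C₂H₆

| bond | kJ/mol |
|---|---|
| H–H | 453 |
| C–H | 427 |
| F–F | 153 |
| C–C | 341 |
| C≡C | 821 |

ΔH ≈ −322 kJ

Bonds broken (reactants):
  C≡C: 1 × 821 = 821
  C–H: 2 × 427 = 854
  H–H: 2 × 453 = 906
  Σ(broken) = 2581 kJ
Bonds formed (products):
  C–C: 1 × 341 = 341
  C–H: 6 × 427 = 2562
  Σ(formed) = 2903 kJ
ΔH = Σ(broken) − Σ(formed) = 2581 − 2903 = −322 kJ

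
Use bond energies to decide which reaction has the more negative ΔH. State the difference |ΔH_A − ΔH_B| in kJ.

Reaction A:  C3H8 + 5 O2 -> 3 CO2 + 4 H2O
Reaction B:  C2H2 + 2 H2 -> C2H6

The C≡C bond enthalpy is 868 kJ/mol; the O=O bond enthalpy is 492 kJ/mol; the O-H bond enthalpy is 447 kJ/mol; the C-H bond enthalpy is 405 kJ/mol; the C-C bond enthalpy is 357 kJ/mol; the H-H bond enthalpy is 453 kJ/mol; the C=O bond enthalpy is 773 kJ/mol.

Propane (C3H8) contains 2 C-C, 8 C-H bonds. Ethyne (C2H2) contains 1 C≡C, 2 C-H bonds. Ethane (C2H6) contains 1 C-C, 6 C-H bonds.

Reaction A, by 1597 kJ

Reaction A:
  Bonds broken (reactants):
    C-C: 2 × 357 = 714
    C-H: 8 × 405 = 3240
    O=O: 5 × 492 = 2460
    Σ(broken) = 6414 kJ
  Bonds formed (products):
    C=O: 6 × 773 = 4638
    O-H: 8 × 447 = 3576
    Σ(formed) = 8214 kJ
  ΔH_A = 6414 − 8214 = −1800 kJ
Reaction B:
  Bonds broken (reactants):
    C≡C: 1 × 868 = 868
    C-H: 2 × 405 = 810
    H-H: 2 × 453 = 906
    Σ(broken) = 2584 kJ
  Bonds formed (products):
    C-C: 1 × 357 = 357
    C-H: 6 × 405 = 2430
    Σ(formed) = 2787 kJ
  ΔH_B = 2584 − 2787 = −203 kJ
ΔH_A − ΔH_B = −1597 kJ, so reaction A has the more negative ΔH; |ΔH_A − ΔH_B| = 1597 kJ.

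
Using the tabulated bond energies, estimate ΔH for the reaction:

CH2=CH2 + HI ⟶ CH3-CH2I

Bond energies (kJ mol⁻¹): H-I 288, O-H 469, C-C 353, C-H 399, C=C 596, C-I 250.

ΔH ≈ −118 kJ

Bonds broken (reactants):
  C-H: 4 × 399 = 1596
  C=C: 1 × 596 = 596
  H-I: 1 × 288 = 288
  Σ(broken) = 2480 kJ
Bonds formed (products):
  C-C: 1 × 353 = 353
  C-H: 5 × 399 = 1995
  C-I: 1 × 250 = 250
  Σ(formed) = 2598 kJ
ΔH = Σ(broken) − Σ(formed) = 2480 − 2598 = −118 kJ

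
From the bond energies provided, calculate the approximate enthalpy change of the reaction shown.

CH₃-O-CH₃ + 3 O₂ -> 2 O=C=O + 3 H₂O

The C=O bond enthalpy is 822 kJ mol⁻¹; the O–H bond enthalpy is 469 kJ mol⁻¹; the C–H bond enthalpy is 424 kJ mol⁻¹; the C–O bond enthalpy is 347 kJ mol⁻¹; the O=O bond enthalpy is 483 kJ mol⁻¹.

ΔH ≈ −1415 kJ

Bonds broken (reactants):
  C–H: 6 × 424 = 2544
  C–O: 2 × 347 = 694
  O=O: 3 × 483 = 1449
  Σ(broken) = 4687 kJ
Bonds formed (products):
  C=O: 4 × 822 = 3288
  O–H: 6 × 469 = 2814
  Σ(formed) = 6102 kJ
ΔH = Σ(broken) − Σ(formed) = 4687 − 6102 = −1415 kJ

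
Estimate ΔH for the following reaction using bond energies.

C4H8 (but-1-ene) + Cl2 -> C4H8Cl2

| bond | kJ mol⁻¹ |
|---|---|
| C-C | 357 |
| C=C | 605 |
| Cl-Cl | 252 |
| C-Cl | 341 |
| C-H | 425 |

ΔH ≈ −182 kJ

Bonds broken (reactants):
  C-C: 2 × 357 = 714
  C-H: 8 × 425 = 3400
  C=C: 1 × 605 = 605
  Cl-Cl: 1 × 252 = 252
  Σ(broken) = 4971 kJ
Bonds formed (products):
  C-C: 3 × 357 = 1071
  C-Cl: 2 × 341 = 682
  C-H: 8 × 425 = 3400
  Σ(formed) = 5153 kJ
ΔH = Σ(broken) − Σ(formed) = 4971 − 5153 = −182 kJ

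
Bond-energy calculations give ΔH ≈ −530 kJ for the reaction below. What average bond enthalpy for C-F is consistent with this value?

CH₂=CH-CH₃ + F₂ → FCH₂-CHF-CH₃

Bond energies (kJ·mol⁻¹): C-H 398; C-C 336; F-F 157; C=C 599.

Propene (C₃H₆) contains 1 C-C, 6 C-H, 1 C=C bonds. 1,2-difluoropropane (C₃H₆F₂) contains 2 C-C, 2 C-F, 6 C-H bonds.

D(C-F) ≈ 475 kJ/mol

Let D be the C-F bond energy.
Σ(broken) = 1×336 + 6×398 + 1×599 + 1×157 = 3480
Σ(formed) = 2×336 + 2×D + 6×398 = 3060 + 2D
ΔH = Σ(broken) − Σ(formed) = (3480) − (3060 + 2D) = +420 − 2D
Setting this equal to −530 kJ gives 2D = 950, so D = 475 kJ/mol.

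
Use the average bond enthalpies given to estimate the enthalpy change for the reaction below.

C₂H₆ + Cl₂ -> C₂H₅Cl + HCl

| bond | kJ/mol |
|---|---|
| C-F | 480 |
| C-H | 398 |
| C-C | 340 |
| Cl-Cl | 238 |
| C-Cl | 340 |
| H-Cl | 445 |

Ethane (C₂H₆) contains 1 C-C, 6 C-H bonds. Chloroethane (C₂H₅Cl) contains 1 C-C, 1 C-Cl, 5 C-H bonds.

ΔH ≈ −149 kJ

Bonds broken (reactants):
  C-C: 1 × 340 = 340
  C-H: 6 × 398 = 2388
  Cl-Cl: 1 × 238 = 238
  Σ(broken) = 2966 kJ
Bonds formed (products):
  C-C: 1 × 340 = 340
  C-Cl: 1 × 340 = 340
  C-H: 5 × 398 = 1990
  H-Cl: 1 × 445 = 445
  Σ(formed) = 3115 kJ
ΔH = Σ(broken) − Σ(formed) = 2966 − 3115 = −149 kJ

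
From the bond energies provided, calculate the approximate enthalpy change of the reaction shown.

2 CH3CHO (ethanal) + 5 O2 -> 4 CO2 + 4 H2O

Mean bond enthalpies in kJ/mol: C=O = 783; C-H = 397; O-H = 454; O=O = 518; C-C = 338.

ΔH ≈ −1888 kJ

Bonds broken (reactants):
  C-C: 2 × 338 = 676
  C-H: 8 × 397 = 3176
  C=O: 2 × 783 = 1566
  O=O: 5 × 518 = 2590
  Σ(broken) = 8008 kJ
Bonds formed (products):
  C=O: 8 × 783 = 6264
  O-H: 8 × 454 = 3632
  Σ(formed) = 9896 kJ
ΔH = Σ(broken) − Σ(formed) = 8008 − 9896 = −1888 kJ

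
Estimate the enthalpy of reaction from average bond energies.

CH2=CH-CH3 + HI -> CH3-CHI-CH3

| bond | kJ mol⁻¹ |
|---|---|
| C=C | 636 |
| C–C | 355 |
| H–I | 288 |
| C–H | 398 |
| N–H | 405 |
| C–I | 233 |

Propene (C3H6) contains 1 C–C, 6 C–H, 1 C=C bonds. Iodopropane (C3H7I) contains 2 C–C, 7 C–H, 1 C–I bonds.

Bonds broken (reactants):
  C–C: 1 × 355 = 355
  C–H: 6 × 398 = 2388
  C=C: 1 × 636 = 636
  H–I: 1 × 288 = 288
  Σ(broken) = 3667 kJ
Bonds formed (products):
  C–C: 2 × 355 = 710
  C–H: 7 × 398 = 2786
  C–I: 1 × 233 = 233
  Σ(formed) = 3729 kJ
ΔH = Σ(broken) − Σ(formed) = 3667 − 3729 = −62 kJ

ΔH ≈ −62 kJ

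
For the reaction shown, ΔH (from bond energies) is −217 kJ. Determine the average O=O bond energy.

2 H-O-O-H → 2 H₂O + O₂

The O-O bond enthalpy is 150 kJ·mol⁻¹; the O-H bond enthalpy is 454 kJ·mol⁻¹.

Let D be the O=O bond energy.
Σ(broken) = 4×454 + 2×150 = 2116
Σ(formed) = 4×454 + 1×D = 1816 + D
ΔH = Σ(broken) − Σ(formed) = (2116) − (1816 + D) = +300 − D
Setting this equal to −217 kJ gives D = 517 kJ/mol.

D(O=O) ≈ 517 kJ/mol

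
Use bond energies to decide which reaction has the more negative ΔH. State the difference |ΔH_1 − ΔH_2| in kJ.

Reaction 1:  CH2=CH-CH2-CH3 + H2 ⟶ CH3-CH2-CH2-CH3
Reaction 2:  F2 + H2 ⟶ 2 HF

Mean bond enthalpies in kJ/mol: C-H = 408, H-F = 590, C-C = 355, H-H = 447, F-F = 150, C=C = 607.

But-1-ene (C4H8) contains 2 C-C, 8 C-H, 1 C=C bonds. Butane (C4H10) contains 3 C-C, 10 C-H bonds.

Reaction 2, by 466 kJ

Reaction 1:
  Bonds broken (reactants):
    C-C: 2 × 355 = 710
    C-H: 8 × 408 = 3264
    C=C: 1 × 607 = 607
    H-H: 1 × 447 = 447
    Σ(broken) = 5028 kJ
  Bonds formed (products):
    C-C: 3 × 355 = 1065
    C-H: 10 × 408 = 4080
    Σ(formed) = 5145 kJ
  ΔH_1 = 5028 − 5145 = −117 kJ
Reaction 2:
  Bonds broken (reactants):
    F-F: 1 × 150 = 150
    H-H: 1 × 447 = 447
    Σ(broken) = 597 kJ
  Bonds formed (products):
    H-F: 2 × 590 = 1180
    Σ(formed) = 1180 kJ
  ΔH_2 = 597 − 1180 = −583 kJ
ΔH_1 − ΔH_2 = +466 kJ, so reaction 2 has the more negative ΔH; |ΔH_1 − ΔH_2| = 466 kJ.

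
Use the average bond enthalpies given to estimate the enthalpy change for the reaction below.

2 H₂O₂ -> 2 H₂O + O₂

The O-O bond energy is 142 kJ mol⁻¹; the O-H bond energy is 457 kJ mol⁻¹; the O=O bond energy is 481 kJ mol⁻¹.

Bonds broken (reactants):
  O-H: 4 × 457 = 1828
  O-O: 2 × 142 = 284
  Σ(broken) = 2112 kJ
Bonds formed (products):
  O-H: 4 × 457 = 1828
  O=O: 1 × 481 = 481
  Σ(formed) = 2309 kJ
ΔH = Σ(broken) − Σ(formed) = 2112 − 2309 = −197 kJ

ΔH ≈ −197 kJ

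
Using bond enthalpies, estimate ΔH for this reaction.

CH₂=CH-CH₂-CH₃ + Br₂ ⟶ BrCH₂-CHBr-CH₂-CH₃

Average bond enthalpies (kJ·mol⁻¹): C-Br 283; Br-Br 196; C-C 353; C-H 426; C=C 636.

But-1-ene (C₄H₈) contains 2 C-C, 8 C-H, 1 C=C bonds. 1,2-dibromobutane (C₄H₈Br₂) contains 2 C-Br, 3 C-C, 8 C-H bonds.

ΔH ≈ −87 kJ

Bonds broken (reactants):
  Br-Br: 1 × 196 = 196
  C-C: 2 × 353 = 706
  C-H: 8 × 426 = 3408
  C=C: 1 × 636 = 636
  Σ(broken) = 4946 kJ
Bonds formed (products):
  C-Br: 2 × 283 = 566
  C-C: 3 × 353 = 1059
  C-H: 8 × 426 = 3408
  Σ(formed) = 5033 kJ
ΔH = Σ(broken) − Σ(formed) = 4946 − 5033 = −87 kJ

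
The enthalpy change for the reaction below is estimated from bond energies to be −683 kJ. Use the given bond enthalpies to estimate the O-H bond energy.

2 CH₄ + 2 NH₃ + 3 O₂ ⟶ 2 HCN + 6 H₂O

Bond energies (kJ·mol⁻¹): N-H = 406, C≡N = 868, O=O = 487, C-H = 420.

Let D be the O-H bond energy.
Σ(broken) = 8×420 + 6×406 + 3×487 = 7257
Σ(formed) = 2×868 + 2×420 + 12×D = 2576 + 12D
ΔH = Σ(broken) − Σ(formed) = (7257) − (2576 + 12D) = +4681 − 12D
Setting this equal to −683 kJ gives 12D = 5364, so D = 447 kJ/mol.

D(O-H) ≈ 447 kJ/mol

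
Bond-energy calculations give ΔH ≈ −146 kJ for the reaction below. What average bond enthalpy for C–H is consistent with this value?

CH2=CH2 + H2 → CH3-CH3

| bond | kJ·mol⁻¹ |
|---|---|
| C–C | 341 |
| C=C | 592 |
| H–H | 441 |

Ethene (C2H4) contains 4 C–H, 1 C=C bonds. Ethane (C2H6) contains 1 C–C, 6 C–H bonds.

D(C–H) ≈ 419 kJ/mol

Let D be the C–H bond energy.
Σ(broken) = 4×D + 1×592 + 1×441 = 1033 + 4D
Σ(formed) = 1×341 + 6×D = 341 + 6D
ΔH = Σ(broken) − Σ(formed) = (1033 + 4D) − (341 + 6D) = +692 − 2D
Setting this equal to −146 kJ gives 2D = 838, so D = 419 kJ/mol.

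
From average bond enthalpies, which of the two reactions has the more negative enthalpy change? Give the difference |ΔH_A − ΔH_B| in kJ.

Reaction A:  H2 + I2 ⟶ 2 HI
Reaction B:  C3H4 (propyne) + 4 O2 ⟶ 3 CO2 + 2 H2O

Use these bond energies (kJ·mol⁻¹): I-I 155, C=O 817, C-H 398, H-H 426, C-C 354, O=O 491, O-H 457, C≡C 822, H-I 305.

Reaction B, by 1969 kJ

Reaction A:
  Bonds broken (reactants):
    H-H: 1 × 426 = 426
    I-I: 1 × 155 = 155
    Σ(broken) = 581 kJ
  Bonds formed (products):
    H-I: 2 × 305 = 610
    Σ(formed) = 610 kJ
  ΔH_A = 581 − 610 = −29 kJ
Reaction B:
  Bonds broken (reactants):
    C≡C: 1 × 822 = 822
    C-C: 1 × 354 = 354
    C-H: 4 × 398 = 1592
    O=O: 4 × 491 = 1964
    Σ(broken) = 4732 kJ
  Bonds formed (products):
    C=O: 6 × 817 = 4902
    O-H: 4 × 457 = 1828
    Σ(formed) = 6730 kJ
  ΔH_B = 4732 − 6730 = −1998 kJ
ΔH_A − ΔH_B = +1969 kJ, so reaction B has the more negative ΔH; |ΔH_A − ΔH_B| = 1969 kJ.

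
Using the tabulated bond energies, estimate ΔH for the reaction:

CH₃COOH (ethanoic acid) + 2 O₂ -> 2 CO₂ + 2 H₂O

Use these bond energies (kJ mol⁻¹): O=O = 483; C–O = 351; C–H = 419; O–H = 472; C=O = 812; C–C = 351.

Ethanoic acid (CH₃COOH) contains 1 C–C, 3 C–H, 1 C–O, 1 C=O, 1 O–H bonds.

Bonds broken (reactants):
  C–C: 1 × 351 = 351
  C–H: 3 × 419 = 1257
  C–O: 1 × 351 = 351
  C=O: 1 × 812 = 812
  O–H: 1 × 472 = 472
  O=O: 2 × 483 = 966
  Σ(broken) = 4209 kJ
Bonds formed (products):
  C=O: 4 × 812 = 3248
  O–H: 4 × 472 = 1888
  Σ(formed) = 5136 kJ
ΔH = Σ(broken) − Σ(formed) = 4209 − 5136 = −927 kJ

ΔH ≈ −927 kJ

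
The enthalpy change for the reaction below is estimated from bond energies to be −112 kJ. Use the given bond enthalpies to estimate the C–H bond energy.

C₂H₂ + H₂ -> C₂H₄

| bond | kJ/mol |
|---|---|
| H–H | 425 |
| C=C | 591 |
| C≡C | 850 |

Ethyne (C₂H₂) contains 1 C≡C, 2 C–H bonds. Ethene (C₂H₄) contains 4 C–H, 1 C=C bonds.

D(C–H) ≈ 398 kJ/mol

Let D be the C–H bond energy.
Σ(broken) = 1×850 + 2×D + 1×425 = 1275 + 2D
Σ(formed) = 4×D + 1×591 = 591 + 4D
ΔH = Σ(broken) − Σ(formed) = (1275 + 2D) − (591 + 4D) = +684 − 2D
Setting this equal to −112 kJ gives 2D = 796, so D = 398 kJ/mol.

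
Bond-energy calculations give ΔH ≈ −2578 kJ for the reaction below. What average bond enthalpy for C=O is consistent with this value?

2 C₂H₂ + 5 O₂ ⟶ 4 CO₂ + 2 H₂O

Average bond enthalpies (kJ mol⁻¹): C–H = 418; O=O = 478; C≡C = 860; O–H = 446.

Let D be the C=O bond energy.
Σ(broken) = 2×860 + 4×418 + 5×478 = 5782
Σ(formed) = 8×D + 4×446 = 1784 + 8D
ΔH = Σ(broken) − Σ(formed) = (5782) − (1784 + 8D) = +3998 − 8D
Setting this equal to −2578 kJ gives 8D = 6576, so D = 822 kJ/mol.

D(C=O) ≈ 822 kJ/mol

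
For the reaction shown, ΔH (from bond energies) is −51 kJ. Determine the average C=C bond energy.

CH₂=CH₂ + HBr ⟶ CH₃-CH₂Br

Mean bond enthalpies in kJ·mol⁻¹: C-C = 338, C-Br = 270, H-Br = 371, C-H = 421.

Let D be the C=C bond energy.
Σ(broken) = 4×421 + 1×D + 1×371 = 2055 + D
Σ(formed) = 1×270 + 1×338 + 5×421 = 2713
ΔH = Σ(broken) − Σ(formed) = (2055 + D) − (2713) = −658 + D
Setting this equal to −51 kJ gives D = 607 kJ/mol.

D(C=C) ≈ 607 kJ/mol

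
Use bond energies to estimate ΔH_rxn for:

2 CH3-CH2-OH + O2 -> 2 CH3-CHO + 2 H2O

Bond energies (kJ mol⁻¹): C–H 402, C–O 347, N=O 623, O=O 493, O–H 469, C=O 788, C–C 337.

ΔH ≈ −523 kJ

Bonds broken (reactants):
  C–C: 2 × 337 = 674
  C–H: 10 × 402 = 4020
  C–O: 2 × 347 = 694
  O–H: 2 × 469 = 938
  O=O: 1 × 493 = 493
  Σ(broken) = 6819 kJ
Bonds formed (products):
  C–C: 2 × 337 = 674
  C–H: 8 × 402 = 3216
  C=O: 2 × 788 = 1576
  O–H: 4 × 469 = 1876
  Σ(formed) = 7342 kJ
ΔH = Σ(broken) − Σ(formed) = 6819 − 7342 = −523 kJ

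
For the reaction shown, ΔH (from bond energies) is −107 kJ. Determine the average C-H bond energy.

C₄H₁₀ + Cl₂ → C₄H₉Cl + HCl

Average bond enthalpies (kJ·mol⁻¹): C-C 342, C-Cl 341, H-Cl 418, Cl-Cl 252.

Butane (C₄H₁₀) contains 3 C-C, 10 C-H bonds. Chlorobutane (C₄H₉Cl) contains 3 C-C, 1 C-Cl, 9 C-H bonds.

Let D be the C-H bond energy.
Σ(broken) = 3×342 + 10×D + 1×252 = 1278 + 10D
Σ(formed) = 3×342 + 1×341 + 9×D + 1×418 = 1785 + 9D
ΔH = Σ(broken) − Σ(formed) = (1278 + 10D) − (1785 + 9D) = −507 + D
Setting this equal to −107 kJ gives D = 400 kJ/mol.

D(C-H) ≈ 400 kJ/mol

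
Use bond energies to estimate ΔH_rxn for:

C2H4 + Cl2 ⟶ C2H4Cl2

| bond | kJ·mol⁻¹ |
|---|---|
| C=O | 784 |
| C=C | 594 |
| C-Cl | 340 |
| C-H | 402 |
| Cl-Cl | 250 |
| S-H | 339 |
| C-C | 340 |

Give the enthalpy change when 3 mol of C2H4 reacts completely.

Bonds broken (reactants):
  C-H: 4 × 402 = 1608
  C=C: 1 × 594 = 594
  Cl-Cl: 1 × 250 = 250
  Σ(broken) = 2452 kJ
Bonds formed (products):
  C-C: 1 × 340 = 340
  C-Cl: 2 × 340 = 680
  C-H: 4 × 402 = 1608
  Σ(formed) = 2628 kJ
ΔH = Σ(broken) − Σ(formed) = 2452 − 2628 = −176 kJ
For 3× the reaction as written: 3 × (−176) = −528 kJ

ΔH = −528 kJ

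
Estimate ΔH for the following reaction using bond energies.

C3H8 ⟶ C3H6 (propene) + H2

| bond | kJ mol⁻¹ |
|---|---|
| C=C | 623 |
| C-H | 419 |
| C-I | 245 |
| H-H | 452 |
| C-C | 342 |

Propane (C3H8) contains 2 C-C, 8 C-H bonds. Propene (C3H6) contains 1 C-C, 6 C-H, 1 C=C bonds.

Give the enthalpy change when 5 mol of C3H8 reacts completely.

ΔH = +525 kJ

Bonds broken (reactants):
  C-C: 2 × 342 = 684
  C-H: 8 × 419 = 3352
  Σ(broken) = 4036 kJ
Bonds formed (products):
  C-C: 1 × 342 = 342
  C-H: 6 × 419 = 2514
  C=C: 1 × 623 = 623
  H-H: 1 × 452 = 452
  Σ(formed) = 3931 kJ
ΔH = Σ(broken) − Σ(formed) = 4036 − 3931 = +105 kJ
For 5× the reaction as written: 5 × (+105) = +525 kJ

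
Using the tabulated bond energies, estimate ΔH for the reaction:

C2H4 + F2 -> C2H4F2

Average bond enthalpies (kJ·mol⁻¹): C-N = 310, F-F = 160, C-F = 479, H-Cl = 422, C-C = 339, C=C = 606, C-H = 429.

Bonds broken (reactants):
  C-H: 4 × 429 = 1716
  C=C: 1 × 606 = 606
  F-F: 1 × 160 = 160
  Σ(broken) = 2482 kJ
Bonds formed (products):
  C-C: 1 × 339 = 339
  C-F: 2 × 479 = 958
  C-H: 4 × 429 = 1716
  Σ(formed) = 3013 kJ
ΔH = Σ(broken) − Σ(formed) = 2482 − 3013 = −531 kJ

ΔH ≈ −531 kJ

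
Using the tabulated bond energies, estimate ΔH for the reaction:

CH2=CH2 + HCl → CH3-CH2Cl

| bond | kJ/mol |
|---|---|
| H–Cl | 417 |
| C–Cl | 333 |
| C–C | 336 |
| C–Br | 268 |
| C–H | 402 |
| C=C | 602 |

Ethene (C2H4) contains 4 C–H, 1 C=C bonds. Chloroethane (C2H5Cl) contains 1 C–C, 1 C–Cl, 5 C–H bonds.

ΔH ≈ −52 kJ

Bonds broken (reactants):
  C–H: 4 × 402 = 1608
  C=C: 1 × 602 = 602
  H–Cl: 1 × 417 = 417
  Σ(broken) = 2627 kJ
Bonds formed (products):
  C–C: 1 × 336 = 336
  C–Cl: 1 × 333 = 333
  C–H: 5 × 402 = 2010
  Σ(formed) = 2679 kJ
ΔH = Σ(broken) − Σ(formed) = 2627 − 2679 = −52 kJ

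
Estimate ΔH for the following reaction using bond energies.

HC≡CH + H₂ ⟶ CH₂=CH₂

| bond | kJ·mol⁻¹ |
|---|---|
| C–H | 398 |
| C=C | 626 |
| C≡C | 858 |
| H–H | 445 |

ΔH ≈ −119 kJ

Bonds broken (reactants):
  C≡C: 1 × 858 = 858
  C–H: 2 × 398 = 796
  H–H: 1 × 445 = 445
  Σ(broken) = 2099 kJ
Bonds formed (products):
  C–H: 4 × 398 = 1592
  C=C: 1 × 626 = 626
  Σ(formed) = 2218 kJ
ΔH = Σ(broken) − Σ(formed) = 2099 − 2218 = −119 kJ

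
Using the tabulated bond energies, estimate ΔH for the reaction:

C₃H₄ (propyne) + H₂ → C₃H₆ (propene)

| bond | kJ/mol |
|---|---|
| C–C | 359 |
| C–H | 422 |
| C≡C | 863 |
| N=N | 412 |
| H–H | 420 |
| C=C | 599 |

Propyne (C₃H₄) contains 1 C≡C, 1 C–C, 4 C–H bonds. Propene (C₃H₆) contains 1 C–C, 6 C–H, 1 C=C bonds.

ΔH ≈ −160 kJ

Bonds broken (reactants):
  C≡C: 1 × 863 = 863
  C–C: 1 × 359 = 359
  C–H: 4 × 422 = 1688
  H–H: 1 × 420 = 420
  Σ(broken) = 3330 kJ
Bonds formed (products):
  C–C: 1 × 359 = 359
  C–H: 6 × 422 = 2532
  C=C: 1 × 599 = 599
  Σ(formed) = 3490 kJ
ΔH = Σ(broken) − Σ(formed) = 3330 − 3490 = −160 kJ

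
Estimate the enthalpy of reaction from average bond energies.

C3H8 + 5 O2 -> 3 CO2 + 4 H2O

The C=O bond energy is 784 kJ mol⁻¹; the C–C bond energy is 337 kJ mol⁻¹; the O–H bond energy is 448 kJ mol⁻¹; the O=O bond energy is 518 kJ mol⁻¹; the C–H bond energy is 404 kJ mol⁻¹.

Bonds broken (reactants):
  C–C: 2 × 337 = 674
  C–H: 8 × 404 = 3232
  O=O: 5 × 518 = 2590
  Σ(broken) = 6496 kJ
Bonds formed (products):
  C=O: 6 × 784 = 4704
  O–H: 8 × 448 = 3584
  Σ(formed) = 8288 kJ
ΔH = Σ(broken) − Σ(formed) = 6496 − 8288 = −1792 kJ

ΔH ≈ −1792 kJ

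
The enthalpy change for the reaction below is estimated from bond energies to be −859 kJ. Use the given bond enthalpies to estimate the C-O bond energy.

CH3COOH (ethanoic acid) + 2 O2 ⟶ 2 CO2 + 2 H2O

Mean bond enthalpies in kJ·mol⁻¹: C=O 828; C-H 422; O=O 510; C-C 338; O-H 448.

Let D be the C-O bond energy.
Σ(broken) = 1×338 + 3×422 + 1×D + 1×828 + 1×448 + 2×510 = 3900 + D
Σ(formed) = 4×828 + 4×448 = 5104
ΔH = Σ(broken) − Σ(formed) = (3900 + D) − (5104) = −1204 + D
Setting this equal to −859 kJ gives D = 345 kJ/mol.

D(C-O) ≈ 345 kJ/mol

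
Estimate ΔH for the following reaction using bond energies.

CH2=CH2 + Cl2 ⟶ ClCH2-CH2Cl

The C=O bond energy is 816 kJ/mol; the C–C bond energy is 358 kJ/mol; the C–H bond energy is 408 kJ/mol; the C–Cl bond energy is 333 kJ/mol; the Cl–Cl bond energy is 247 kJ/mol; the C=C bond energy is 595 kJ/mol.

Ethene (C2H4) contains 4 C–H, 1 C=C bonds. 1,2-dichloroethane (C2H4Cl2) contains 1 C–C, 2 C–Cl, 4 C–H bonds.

ΔH ≈ −182 kJ

Bonds broken (reactants):
  C–H: 4 × 408 = 1632
  C=C: 1 × 595 = 595
  Cl–Cl: 1 × 247 = 247
  Σ(broken) = 2474 kJ
Bonds formed (products):
  C–C: 1 × 358 = 358
  C–Cl: 2 × 333 = 666
  C–H: 4 × 408 = 1632
  Σ(formed) = 2656 kJ
ΔH = Σ(broken) − Σ(formed) = 2474 − 2656 = −182 kJ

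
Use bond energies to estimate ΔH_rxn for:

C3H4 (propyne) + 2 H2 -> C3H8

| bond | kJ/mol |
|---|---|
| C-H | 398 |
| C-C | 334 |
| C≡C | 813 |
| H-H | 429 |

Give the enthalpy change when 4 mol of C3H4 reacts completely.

ΔH = −1020 kJ

Bonds broken (reactants):
  C≡C: 1 × 813 = 813
  C-C: 1 × 334 = 334
  C-H: 4 × 398 = 1592
  H-H: 2 × 429 = 858
  Σ(broken) = 3597 kJ
Bonds formed (products):
  C-C: 2 × 334 = 668
  C-H: 8 × 398 = 3184
  Σ(formed) = 3852 kJ
ΔH = Σ(broken) − Σ(formed) = 3597 − 3852 = −255 kJ
For 4× the reaction as written: 4 × (−255) = −1020 kJ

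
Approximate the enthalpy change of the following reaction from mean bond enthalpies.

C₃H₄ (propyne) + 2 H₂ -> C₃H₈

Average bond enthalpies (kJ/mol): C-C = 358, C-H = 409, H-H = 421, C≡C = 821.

Bonds broken (reactants):
  C≡C: 1 × 821 = 821
  C-C: 1 × 358 = 358
  C-H: 4 × 409 = 1636
  H-H: 2 × 421 = 842
  Σ(broken) = 3657 kJ
Bonds formed (products):
  C-C: 2 × 358 = 716
  C-H: 8 × 409 = 3272
  Σ(formed) = 3988 kJ
ΔH = Σ(broken) − Σ(formed) = 3657 − 3988 = −331 kJ

ΔH ≈ −331 kJ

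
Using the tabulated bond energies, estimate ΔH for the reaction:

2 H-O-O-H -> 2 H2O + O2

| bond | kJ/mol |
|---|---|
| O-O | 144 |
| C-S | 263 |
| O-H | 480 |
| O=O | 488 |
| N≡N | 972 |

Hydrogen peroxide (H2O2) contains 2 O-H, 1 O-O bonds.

Bonds broken (reactants):
  O-H: 4 × 480 = 1920
  O-O: 2 × 144 = 288
  Σ(broken) = 2208 kJ
Bonds formed (products):
  O-H: 4 × 480 = 1920
  O=O: 1 × 488 = 488
  Σ(formed) = 2408 kJ
ΔH = Σ(broken) − Σ(formed) = 2208 − 2408 = −200 kJ

ΔH ≈ −200 kJ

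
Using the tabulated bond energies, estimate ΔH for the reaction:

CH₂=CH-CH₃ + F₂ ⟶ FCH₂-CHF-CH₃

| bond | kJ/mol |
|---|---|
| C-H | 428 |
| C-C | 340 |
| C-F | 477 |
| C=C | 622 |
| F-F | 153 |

ΔH ≈ −519 kJ

Bonds broken (reactants):
  C-C: 1 × 340 = 340
  C-H: 6 × 428 = 2568
  C=C: 1 × 622 = 622
  F-F: 1 × 153 = 153
  Σ(broken) = 3683 kJ
Bonds formed (products):
  C-C: 2 × 340 = 680
  C-F: 2 × 477 = 954
  C-H: 6 × 428 = 2568
  Σ(formed) = 4202 kJ
ΔH = Σ(broken) − Σ(formed) = 3683 − 4202 = −519 kJ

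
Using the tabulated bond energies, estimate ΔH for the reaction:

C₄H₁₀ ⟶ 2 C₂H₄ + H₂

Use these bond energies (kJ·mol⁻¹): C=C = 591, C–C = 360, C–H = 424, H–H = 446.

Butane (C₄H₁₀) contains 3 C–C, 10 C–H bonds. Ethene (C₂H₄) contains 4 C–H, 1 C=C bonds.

ΔH ≈ +300 kJ

Bonds broken (reactants):
  C–C: 3 × 360 = 1080
  C–H: 10 × 424 = 4240
  Σ(broken) = 5320 kJ
Bonds formed (products):
  C–H: 8 × 424 = 3392
  C=C: 2 × 591 = 1182
  H–H: 1 × 446 = 446
  Σ(formed) = 5020 kJ
ΔH = Σ(broken) − Σ(formed) = 5320 − 5020 = +300 kJ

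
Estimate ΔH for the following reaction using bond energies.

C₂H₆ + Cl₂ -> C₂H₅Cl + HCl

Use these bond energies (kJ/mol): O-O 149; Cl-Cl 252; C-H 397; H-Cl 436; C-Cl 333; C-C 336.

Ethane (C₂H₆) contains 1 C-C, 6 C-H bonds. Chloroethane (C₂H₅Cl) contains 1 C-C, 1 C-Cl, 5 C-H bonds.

Bonds broken (reactants):
  C-C: 1 × 336 = 336
  C-H: 6 × 397 = 2382
  Cl-Cl: 1 × 252 = 252
  Σ(broken) = 2970 kJ
Bonds formed (products):
  C-C: 1 × 336 = 336
  C-Cl: 1 × 333 = 333
  C-H: 5 × 397 = 1985
  H-Cl: 1 × 436 = 436
  Σ(formed) = 3090 kJ
ΔH = Σ(broken) − Σ(formed) = 2970 − 3090 = −120 kJ

ΔH ≈ −120 kJ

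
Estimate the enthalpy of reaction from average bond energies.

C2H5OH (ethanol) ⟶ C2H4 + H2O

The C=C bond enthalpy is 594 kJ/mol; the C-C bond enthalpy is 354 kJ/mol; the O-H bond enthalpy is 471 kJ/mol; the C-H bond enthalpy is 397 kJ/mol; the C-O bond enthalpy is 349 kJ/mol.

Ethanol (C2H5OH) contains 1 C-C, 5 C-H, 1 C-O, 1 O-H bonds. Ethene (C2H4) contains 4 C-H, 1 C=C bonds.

ΔH ≈ +35 kJ

Bonds broken (reactants):
  C-C: 1 × 354 = 354
  C-H: 5 × 397 = 1985
  C-O: 1 × 349 = 349
  O-H: 1 × 471 = 471
  Σ(broken) = 3159 kJ
Bonds formed (products):
  C-H: 4 × 397 = 1588
  C=C: 1 × 594 = 594
  O-H: 2 × 471 = 942
  Σ(formed) = 3124 kJ
ΔH = Σ(broken) − Σ(formed) = 3159 − 3124 = +35 kJ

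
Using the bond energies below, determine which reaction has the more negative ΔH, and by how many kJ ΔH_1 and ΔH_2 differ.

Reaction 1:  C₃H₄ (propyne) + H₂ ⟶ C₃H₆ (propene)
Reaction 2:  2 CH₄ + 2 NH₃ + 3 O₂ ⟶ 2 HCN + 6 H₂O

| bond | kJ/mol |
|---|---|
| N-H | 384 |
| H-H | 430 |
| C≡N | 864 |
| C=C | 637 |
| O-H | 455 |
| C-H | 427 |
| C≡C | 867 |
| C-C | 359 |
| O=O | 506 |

Reaction 2, by 610 kJ

Reaction 1:
  Bonds broken (reactants):
    C≡C: 1 × 867 = 867
    C-C: 1 × 359 = 359
    C-H: 4 × 427 = 1708
    H-H: 1 × 430 = 430
    Σ(broken) = 3364 kJ
  Bonds formed (products):
    C-C: 1 × 359 = 359
    C-H: 6 × 427 = 2562
    C=C: 1 × 637 = 637
    Σ(formed) = 3558 kJ
  ΔH_1 = 3364 − 3558 = −194 kJ
Reaction 2:
  Bonds broken (reactants):
    C-H: 8 × 427 = 3416
    N-H: 6 × 384 = 2304
    O=O: 3 × 506 = 1518
    Σ(broken) = 7238 kJ
  Bonds formed (products):
    C≡N: 2 × 864 = 1728
    C-H: 2 × 427 = 854
    O-H: 12 × 455 = 5460
    Σ(formed) = 8042 kJ
  ΔH_2 = 7238 − 8042 = −804 kJ
ΔH_1 − ΔH_2 = +610 kJ, so reaction 2 has the more negative ΔH; |ΔH_1 − ΔH_2| = 610 kJ.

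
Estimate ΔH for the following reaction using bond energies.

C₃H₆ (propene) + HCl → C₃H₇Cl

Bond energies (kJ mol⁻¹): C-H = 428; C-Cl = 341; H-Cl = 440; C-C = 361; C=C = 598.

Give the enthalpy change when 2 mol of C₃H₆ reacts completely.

Bonds broken (reactants):
  C-C: 1 × 361 = 361
  C-H: 6 × 428 = 2568
  C=C: 1 × 598 = 598
  H-Cl: 1 × 440 = 440
  Σ(broken) = 3967 kJ
Bonds formed (products):
  C-C: 2 × 361 = 722
  C-Cl: 1 × 341 = 341
  C-H: 7 × 428 = 2996
  Σ(formed) = 4059 kJ
ΔH = Σ(broken) − Σ(formed) = 3967 − 4059 = −92 kJ
For 2× the reaction as written: 2 × (−92) = −184 kJ

ΔH = −184 kJ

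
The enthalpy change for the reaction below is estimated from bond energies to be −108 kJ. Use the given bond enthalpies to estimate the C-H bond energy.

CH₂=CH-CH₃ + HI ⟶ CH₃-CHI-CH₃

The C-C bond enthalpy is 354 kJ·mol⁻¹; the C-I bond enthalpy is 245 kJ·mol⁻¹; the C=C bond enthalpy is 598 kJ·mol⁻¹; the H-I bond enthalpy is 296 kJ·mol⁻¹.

D(C-H) ≈ 403 kJ/mol

Let D be the C-H bond energy.
Σ(broken) = 1×354 + 6×D + 1×598 + 1×296 = 1248 + 6D
Σ(formed) = 2×354 + 7×D + 1×245 = 953 + 7D
ΔH = Σ(broken) − Σ(formed) = (1248 + 6D) − (953 + 7D) = +295 − D
Setting this equal to −108 kJ gives D = 403 kJ/mol.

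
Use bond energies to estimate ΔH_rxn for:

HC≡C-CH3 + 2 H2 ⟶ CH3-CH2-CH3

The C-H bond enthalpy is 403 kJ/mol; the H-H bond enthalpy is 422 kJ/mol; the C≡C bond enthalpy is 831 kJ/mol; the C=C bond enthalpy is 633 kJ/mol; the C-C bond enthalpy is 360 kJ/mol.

ΔH ≈ −297 kJ

Bonds broken (reactants):
  C≡C: 1 × 831 = 831
  C-C: 1 × 360 = 360
  C-H: 4 × 403 = 1612
  H-H: 2 × 422 = 844
  Σ(broken) = 3647 kJ
Bonds formed (products):
  C-C: 2 × 360 = 720
  C-H: 8 × 403 = 3224
  Σ(formed) = 3944 kJ
ΔH = Σ(broken) − Σ(formed) = 3647 − 3944 = −297 kJ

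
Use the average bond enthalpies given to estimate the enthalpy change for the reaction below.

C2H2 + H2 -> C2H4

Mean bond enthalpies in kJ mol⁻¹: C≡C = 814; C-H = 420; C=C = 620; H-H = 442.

ΔH ≈ −204 kJ

Bonds broken (reactants):
  C≡C: 1 × 814 = 814
  C-H: 2 × 420 = 840
  H-H: 1 × 442 = 442
  Σ(broken) = 2096 kJ
Bonds formed (products):
  C-H: 4 × 420 = 1680
  C=C: 1 × 620 = 620
  Σ(formed) = 2300 kJ
ΔH = Σ(broken) − Σ(formed) = 2096 − 2300 = −204 kJ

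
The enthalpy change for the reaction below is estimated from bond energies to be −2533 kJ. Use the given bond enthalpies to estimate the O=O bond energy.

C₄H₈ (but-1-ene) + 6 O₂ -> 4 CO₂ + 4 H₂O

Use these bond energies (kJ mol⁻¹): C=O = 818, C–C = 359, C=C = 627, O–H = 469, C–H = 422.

Let D be the O=O bond energy.
Σ(broken) = 2×359 + 8×422 + 1×627 + 6×D = 4721 + 6D
Σ(formed) = 8×818 + 8×469 = 10296
ΔH = Σ(broken) − Σ(formed) = (4721 + 6D) − (10296) = −5575 + 6D
Setting this equal to −2533 kJ gives 6D = 3042, so D = 507 kJ/mol.

D(O=O) ≈ 507 kJ/mol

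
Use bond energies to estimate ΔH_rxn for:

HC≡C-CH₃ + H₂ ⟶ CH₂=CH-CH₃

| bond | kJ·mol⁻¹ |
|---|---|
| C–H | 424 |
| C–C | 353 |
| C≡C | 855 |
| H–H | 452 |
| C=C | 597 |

ΔH ≈ −138 kJ

Bonds broken (reactants):
  C≡C: 1 × 855 = 855
  C–C: 1 × 353 = 353
  C–H: 4 × 424 = 1696
  H–H: 1 × 452 = 452
  Σ(broken) = 3356 kJ
Bonds formed (products):
  C–C: 1 × 353 = 353
  C–H: 6 × 424 = 2544
  C=C: 1 × 597 = 597
  Σ(formed) = 3494 kJ
ΔH = Σ(broken) − Σ(formed) = 3356 − 3494 = −138 kJ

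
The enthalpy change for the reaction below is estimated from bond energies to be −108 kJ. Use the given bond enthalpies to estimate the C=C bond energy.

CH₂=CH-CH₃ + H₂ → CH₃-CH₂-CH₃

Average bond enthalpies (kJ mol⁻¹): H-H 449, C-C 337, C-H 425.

Let D be the C=C bond energy.
Σ(broken) = 1×337 + 6×425 + 1×D + 1×449 = 3336 + D
Σ(formed) = 2×337 + 8×425 = 4074
ΔH = Σ(broken) − Σ(formed) = (3336 + D) − (4074) = −738 + D
Setting this equal to −108 kJ gives D = 630 kJ/mol.

D(C=C) ≈ 630 kJ/mol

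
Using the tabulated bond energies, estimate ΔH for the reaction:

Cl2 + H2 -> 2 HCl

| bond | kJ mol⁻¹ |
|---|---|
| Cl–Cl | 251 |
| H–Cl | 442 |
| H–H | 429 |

ΔH ≈ −204 kJ

Bonds broken (reactants):
  Cl–Cl: 1 × 251 = 251
  H–H: 1 × 429 = 429
  Σ(broken) = 680 kJ
Bonds formed (products):
  H–Cl: 2 × 442 = 884
  Σ(formed) = 884 kJ
ΔH = Σ(broken) − Σ(formed) = 680 − 884 = −204 kJ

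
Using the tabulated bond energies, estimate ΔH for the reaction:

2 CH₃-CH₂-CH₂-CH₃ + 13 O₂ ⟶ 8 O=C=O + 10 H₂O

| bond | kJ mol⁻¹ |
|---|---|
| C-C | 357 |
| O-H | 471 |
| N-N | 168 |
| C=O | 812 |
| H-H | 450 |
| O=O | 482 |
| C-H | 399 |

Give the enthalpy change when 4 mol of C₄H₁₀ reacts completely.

Bonds broken (reactants):
  C-C: 6 × 357 = 2142
  C-H: 20 × 399 = 7980
  O=O: 13 × 482 = 6266
  Σ(broken) = 16388 kJ
Bonds formed (products):
  C=O: 16 × 812 = 12992
  O-H: 20 × 471 = 9420
  Σ(formed) = 22412 kJ
ΔH = Σ(broken) − Σ(formed) = 16388 − 22412 = −6024 kJ
For 2× the reaction as written: 2 × (−6024) = −12048 kJ

ΔH = −12048 kJ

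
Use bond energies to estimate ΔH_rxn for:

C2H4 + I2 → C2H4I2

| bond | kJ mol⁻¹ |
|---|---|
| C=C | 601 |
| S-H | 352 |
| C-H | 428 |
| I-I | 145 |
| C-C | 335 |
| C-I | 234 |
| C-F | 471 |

ΔH ≈ −57 kJ

Bonds broken (reactants):
  C-H: 4 × 428 = 1712
  C=C: 1 × 601 = 601
  I-I: 1 × 145 = 145
  Σ(broken) = 2458 kJ
Bonds formed (products):
  C-C: 1 × 335 = 335
  C-H: 4 × 428 = 1712
  C-I: 2 × 234 = 468
  Σ(formed) = 2515 kJ
ΔH = Σ(broken) − Σ(formed) = 2458 − 2515 = −57 kJ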